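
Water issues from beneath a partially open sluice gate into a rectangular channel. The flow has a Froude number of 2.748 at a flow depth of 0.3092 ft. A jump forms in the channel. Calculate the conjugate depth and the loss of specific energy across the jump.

y₂ = 1.057 ft; ΔE = 0.3198 ft

Fr₁ = 2.748 (given).
By Bélanger, y₂/y₁ = ½[√(1 + 8Fr₁²) − 1] = ½[√61.412 − 1] = 3.418.
y₂ = 3.418 × 0.3092 = 1.057 ft.
Head loss: ΔE = (y₂ − y₁)³/(4y₁y₂) = (1.057 − 0.3092)³/(4×0.3092×1.057) = 0.4181/1.307 = 0.3198 ft.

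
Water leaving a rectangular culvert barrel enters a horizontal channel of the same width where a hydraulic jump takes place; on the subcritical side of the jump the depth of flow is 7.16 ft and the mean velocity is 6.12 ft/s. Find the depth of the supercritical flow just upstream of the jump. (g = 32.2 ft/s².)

Fr₂ = V₂/√(g·y₂) = 6.12/√(32.2×7.16) = 0.403.
The Bélanger relation is symmetric: y₁/y₂ = ½[√(1 + 8Fr₂²) − 1] = ½[√2.300 − 1] = 0.258.
y₁ = 0.258 × 7.16 = 1.85 ft.

y₁ = 1.85 ft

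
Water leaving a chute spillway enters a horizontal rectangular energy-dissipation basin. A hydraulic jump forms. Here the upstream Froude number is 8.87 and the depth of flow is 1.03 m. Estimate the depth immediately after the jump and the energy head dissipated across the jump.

y₂ = 12.4 m; ΔE = 28.9 m

Fr₁ = 8.87 (given).
By Bélanger, y₂/y₁ = ½[√(1 + 8Fr₁²) − 1] = ½[√630.4 − 1] = 12.1.
y₂ = 12.1 × 1.03 = 12.4 m.
V₁ = Fr₁·√(g·y₁) = 8.87×√(9.81×1.03) = 28.2 m/s; q = V₁·y₁ = 29.0 m²/s. V₂ = q/y₂ = 29.0/12.4 = 2.34 m/s. E₁ = y₁ + V₁²/2g = 41.5 m; E₂ = y₂ + V₂²/2g = 12.7 m. ΔE = E₁ − E₂ = 28.9 m.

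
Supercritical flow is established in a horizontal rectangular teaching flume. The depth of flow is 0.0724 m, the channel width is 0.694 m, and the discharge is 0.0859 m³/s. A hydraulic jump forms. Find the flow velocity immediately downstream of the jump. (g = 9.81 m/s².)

q = Q/b = 0.0859/0.694 = 0.124 m²/s; V₁ = q/y₁ = 1.71 m/s. Fr₁ = V₁/√(g·y₁) = 2.03.
By Bélanger, y₂/y₁ = ½[√(1 + 8Fr₁²) − 1] = ½[√33.92 − 1] = 2.41.
y₂ = 2.41 × 0.0724 = 0.175 m.
V₂ = q/y₂ = 0.124/0.175 = 0.709 m/s.

V₂ = 0.709 m/s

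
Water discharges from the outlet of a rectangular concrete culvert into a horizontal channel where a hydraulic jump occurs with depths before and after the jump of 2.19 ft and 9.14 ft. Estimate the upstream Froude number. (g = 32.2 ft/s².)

Fr₁ = 3.29

For a rectangular channel the momentum equation gives q² = ½·g·y₁·y₂·(y₁ + y₂) = ½×32.2×2.19×9.14×11.3 = 3651.
q = √3651 = 60.4 ft²/s.
V₁ = q/y₁ = 27.6 ft/s; Fr₁ = V₁/√(g·y₁) = 3.29.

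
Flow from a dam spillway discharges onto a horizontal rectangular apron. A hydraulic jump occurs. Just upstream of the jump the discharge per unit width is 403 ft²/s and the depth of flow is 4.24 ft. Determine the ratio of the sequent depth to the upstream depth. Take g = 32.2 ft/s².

y₂/y₁ = 11.0

V₁ = q/y₁ = 403/4.24 = 95.0 ft/s. Fr₁ = V₁/√(g·y₁) = 95.0/√(32.2×4.24) = 8.13.
Sequent-depth ratio: y₂/y₁ = ½[√(1 + 8Fr₁²) − 1] = ½[√530.4 − 1] = 11.0.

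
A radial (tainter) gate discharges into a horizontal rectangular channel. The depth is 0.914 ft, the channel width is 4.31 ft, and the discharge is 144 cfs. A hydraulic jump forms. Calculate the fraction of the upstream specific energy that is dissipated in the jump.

ΔE/E₁ = 0.607 (60.7%)

q = Q/b = 144/4.31 = 33.4 ft²/s; V₁ = q/y₁ = 36.6 ft/s. Fr₁ = V₁/√(g·y₁) = 6.74.
Bélanger equation: y₂/y₁ = ½[√(1 + 8Fr₁²) − 1] = ½[√364.2 − 1] = 9.04.
y₂ = 9.04 × 0.914 = 8.26 ft.
E₁ = y₁ + V₁²/2g = 21.7 ft. ΔE = (y₂ − y₁)³/(4y₁y₂) = 13.1 ft. ΔE/E₁ = 13.1/21.7 = 0.607.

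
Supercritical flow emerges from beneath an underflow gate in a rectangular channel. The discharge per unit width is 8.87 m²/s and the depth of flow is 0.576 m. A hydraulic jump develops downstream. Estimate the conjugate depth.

V₁ = q/y₁ = 8.87/0.576 = 15.4 m/s. Fr₁ = V₁/√(g·y₁) = 15.4/√(9.81×0.576) = 6.48.
From the momentum equation for a rectangular channel, y₂/y₁ = ½[√(1 + 8Fr₁²) − 1] = ½[√336.7 − 1] = 8.68.
y₂ = 8.68 × 0.576 = 5.00 m.

y₂ = 5.00 m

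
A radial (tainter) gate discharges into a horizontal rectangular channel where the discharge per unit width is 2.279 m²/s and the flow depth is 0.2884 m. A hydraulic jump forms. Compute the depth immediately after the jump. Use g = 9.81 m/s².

V₁ = q/y₁ = 2.279/0.2884 = 7.902 m/s. Fr₁ = V₁/√(g·y₁) = 7.902/√(9.81×0.2884) = 4.698.
Conjugate-depth relation: y₂/y₁ = ½[√(1 + 8Fr₁²) − 1] = ½[√177.57 − 1] = 6.163.
y₂ = 6.163 × 0.2884 = 1.777 m.

y₂ = 1.777 m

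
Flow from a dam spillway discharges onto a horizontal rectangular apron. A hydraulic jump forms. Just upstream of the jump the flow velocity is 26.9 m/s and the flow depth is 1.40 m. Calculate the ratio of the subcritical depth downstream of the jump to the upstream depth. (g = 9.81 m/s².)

y₂/y₁ = 9.78

Fr₁ = V₁/√(g·y₁) = 26.9/√(9.81×1.40) = 7.26.
Sequent-depth ratio: y₂/y₁ = ½[√(1 + 8Fr₁²) − 1] = ½[√422.5 − 1] = 9.78.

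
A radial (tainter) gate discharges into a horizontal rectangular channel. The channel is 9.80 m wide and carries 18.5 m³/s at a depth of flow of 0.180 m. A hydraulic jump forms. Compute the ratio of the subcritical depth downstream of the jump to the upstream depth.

q = Q/b = 18.5/9.80 = 1.89 m²/s; V₁ = q/y₁ = 10.5 m/s. Fr₁ = V₁/√(g·y₁) = 7.89.
Sequent-depth ratio: y₂/y₁ = ½[√(1 + 8Fr₁²) − 1] = ½[√499.3 − 1] = 10.7.

y₂/y₁ = 10.7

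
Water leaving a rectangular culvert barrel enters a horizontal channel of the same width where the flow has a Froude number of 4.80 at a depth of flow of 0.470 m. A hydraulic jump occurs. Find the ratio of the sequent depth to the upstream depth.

Fr₁ = 4.80 (given).
Sequent-depth ratio: y₂/y₁ = ½[√(1 + 8Fr₁²) − 1] = ½[√185.3 − 1] = 6.31.

y₂/y₁ = 6.31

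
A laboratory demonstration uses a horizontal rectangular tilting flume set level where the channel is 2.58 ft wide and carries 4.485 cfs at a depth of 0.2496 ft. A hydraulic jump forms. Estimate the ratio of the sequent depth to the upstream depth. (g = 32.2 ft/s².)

q = Q/b = 4.485/2.58 = 1.738 ft²/s; V₁ = q/y₁ = 6.965 ft/s. Fr₁ = V₁/√(g·y₁) = 2.457.
By Bélanger, y₂/y₁ = ½[√(1 + 8Fr₁²) − 1] = ½[√49.282 − 1] = 3.010.

y₂/y₁ = 3.010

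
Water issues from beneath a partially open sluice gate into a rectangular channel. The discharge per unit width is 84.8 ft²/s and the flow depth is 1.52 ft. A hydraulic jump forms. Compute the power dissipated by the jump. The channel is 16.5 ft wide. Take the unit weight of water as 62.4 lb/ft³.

P = 5244 hp

V₁ = q/y₁ = 84.8/1.52 = 55.8 ft/s. Fr₁ = V₁/√(g·y₁) = 55.8/√(32.2×1.52) = 7.97.
From the momentum equation for a rectangular channel, y₂/y₁ = ½[√(1 + 8Fr₁²) − 1] = ½[√509.7 − 1] = 10.8.
y₂ = 10.8 × 1.52 = 16.4 ft.
Head loss: ΔE = (y₂ − y₁)³/(4y₁y₂) = (16.4 − 1.52)³/(4×1.52×16.4) = 3294/99.7 = 33.0 ft.
Q = q·b = 84.8 × 16.5 = 1399 cfs. P = γ·Q·ΔE/550 = 62.4 × 1399 × 33.0 / 550 = 5244 hp.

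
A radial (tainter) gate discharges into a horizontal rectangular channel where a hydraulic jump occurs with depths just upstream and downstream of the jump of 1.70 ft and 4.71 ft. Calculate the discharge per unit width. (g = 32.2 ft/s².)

q = 28.7 ft²/s

For a rectangular channel the momentum equation gives q² = ½·g·y₁·y₂·(y₁ + y₂) = ½×32.2×1.70×4.71×6.41 = 826.
q = √826 = 28.7 ft²/s.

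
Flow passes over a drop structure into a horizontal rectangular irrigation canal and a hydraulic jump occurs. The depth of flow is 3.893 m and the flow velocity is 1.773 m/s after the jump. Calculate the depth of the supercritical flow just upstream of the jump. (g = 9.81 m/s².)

Fr₂ = V₂/√(g·y₂) = 1.773/√(9.81×3.893) = 0.2869.
From the momentum equation (using Fr₂), y₁/y₂ = ½[√(1 + 8Fr₂²) − 1] = ½[√1.6585 − 1] = 0.1439.
y₁ = 0.1439 × 3.893 = 0.5603 m.

y₁ = 0.5603 m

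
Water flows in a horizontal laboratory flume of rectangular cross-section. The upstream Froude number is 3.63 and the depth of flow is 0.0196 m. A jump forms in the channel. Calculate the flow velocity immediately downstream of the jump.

Fr₁ = 3.63 (given).
Conjugate-depth relation: y₂/y₁ = ½[√(1 + 8Fr₁²) − 1] = ½[√106.4 − 1] = 4.66.
y₂ = 4.66 × 0.0196 = 0.0913 m.
V₁ = Fr₁·√(g·y₁) = 3.63×√(9.81×0.0196) = 1.59 m/s; q = V₁·y₁ = 0.0312 m²/s.
V₂ = q/y₂ = 0.0312/0.0913 = 0.342 m/s.

V₂ = 0.342 m/s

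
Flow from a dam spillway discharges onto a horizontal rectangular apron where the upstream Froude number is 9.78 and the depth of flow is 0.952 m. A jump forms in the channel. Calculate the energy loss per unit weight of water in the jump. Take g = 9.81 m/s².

Fr₁ = 9.78 (given).
Conjugate-depth relation: y₂/y₁ = ½[√(1 + 8Fr₁²) − 1] = ½[√766.2 − 1] = 13.3.
y₂ = 13.3 × 0.952 = 12.7 m.
Head loss: ΔE = (y₂ − y₁)³/(4y₁y₂) = (12.7 − 0.952)³/(4×0.952×12.7) = 1621/48.4 = 33.5 m.

ΔE = 33.5 m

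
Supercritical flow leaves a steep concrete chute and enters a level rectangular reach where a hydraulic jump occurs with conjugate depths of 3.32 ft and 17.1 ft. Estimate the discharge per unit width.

q = 137 ft²/s

For a rectangular channel the momentum equation gives q² = ½·g·y₁·y₂·(y₁ + y₂) = ½×32.2×3.32×17.1×20.4 = 18664.
q = √18664 = 137 ft²/s.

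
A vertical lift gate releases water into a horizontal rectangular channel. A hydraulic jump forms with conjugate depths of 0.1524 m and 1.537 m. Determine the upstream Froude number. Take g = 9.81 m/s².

Fr₁ = 7.477

For a rectangular channel the momentum equation gives q² = ½·g·y₁·y₂·(y₁ + y₂) = ½×9.81×0.1524×1.537×1.689 = 1.941.
q = √1.941 = 1.393 m²/s.
V₁ = q/y₁ = 9.142 m/s; Fr₁ = V₁/√(g·y₁) = 7.477.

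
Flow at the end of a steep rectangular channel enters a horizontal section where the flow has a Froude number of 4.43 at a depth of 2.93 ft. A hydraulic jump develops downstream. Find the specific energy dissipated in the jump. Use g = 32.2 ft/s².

ΔE = 13.9 ft

Fr₁ = 4.43 (given).
Conjugate-depth relation: y₂/y₁ = ½[√(1 + 8Fr₁²) − 1] = ½[√158.0 − 1] = 5.78.
y₂ = 5.78 × 2.93 = 16.9 ft.
V₁ = Fr₁·√(g·y₁) = 4.43×√(32.2×2.93) = 43.0 ft/s; q = V₁·y₁ = 126 ft²/s. V₂ = q/y₂ = 126/16.9 = 7.44 ft/s. E₁ = y₁ + V₁²/2g = 31.7 ft; E₂ = y₂ + V₂²/2g = 17.8 ft. ΔE = E₁ − E₂ = 13.9 ft.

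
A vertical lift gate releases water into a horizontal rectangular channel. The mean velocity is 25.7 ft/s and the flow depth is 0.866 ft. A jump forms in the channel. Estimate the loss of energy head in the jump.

Fr₁ = V₁/√(g·y₁) = 25.7/√(32.2×0.866) = 4.87.
By Bélanger, y₂/y₁ = ½[√(1 + 8Fr₁²) − 1] = ½[√190.5 − 1] = 6.40.
y₂ = 6.40 × 0.866 = 5.54 ft.
q = V₁·y₁ = 25.7 × 0.866 = 22.3 ft²/s. V₂ = q/y₂ = 22.3/5.54 = 4.02 ft/s. E₁ = y₁ + V₁²/2g = 11.1 ft; E₂ = y₂ + V₂²/2g = 5.79 ft. ΔE = E₁ − E₂ = 5.33 ft.

ΔE = 5.33 ft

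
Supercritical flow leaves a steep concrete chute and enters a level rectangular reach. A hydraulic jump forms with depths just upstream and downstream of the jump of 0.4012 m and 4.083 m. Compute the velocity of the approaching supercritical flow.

V₁ = 14.96 m/s

For a rectangular channel the momentum equation gives q² = ½·g·y₁·y₂·(y₁ + y₂) = ½×9.81×0.4012×4.083×4.484 = 36.03.
q = √36.03 = 6.002 m²/s.
V₁ = q/y₁ = 6.002/0.4012 = 14.96 m/s.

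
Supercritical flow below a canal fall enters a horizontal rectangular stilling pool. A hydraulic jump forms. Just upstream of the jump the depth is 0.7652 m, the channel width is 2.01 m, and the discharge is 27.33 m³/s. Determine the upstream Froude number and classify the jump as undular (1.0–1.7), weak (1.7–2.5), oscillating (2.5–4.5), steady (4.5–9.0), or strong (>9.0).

q = Q/b = 27.33/2.01 = 13.60 m²/s; V₁ = q/y₁ = 17.77 m/s. Fr₁ = V₁/√(g·y₁) = 6.486.
Fr₁ = 6.486 lies in the steady range.

Fr₁ = 6.486; steady jump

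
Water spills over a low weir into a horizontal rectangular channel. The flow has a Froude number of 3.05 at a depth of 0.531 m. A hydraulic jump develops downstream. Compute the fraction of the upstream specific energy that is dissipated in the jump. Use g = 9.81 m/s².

Fr₁ = 3.05 (given).
Conjugate-depth relation: y₂/y₁ = ½[√(1 + 8Fr₁²) − 1] = ½[√75.42 − 1] = 3.84.
y₂ = 3.84 × 0.531 = 2.04 m.
E₁ = y₁(1 + Fr₁²/2) = 0.531×(1 + 3.05²/2) = 3.00 m. ΔE = (y₂ − y₁)³/(4y₁y₂) = 0.793 m. ΔE/E₁ = 0.793/3.00 = 0.264.

ΔE/E₁ = 0.264 (26.4%)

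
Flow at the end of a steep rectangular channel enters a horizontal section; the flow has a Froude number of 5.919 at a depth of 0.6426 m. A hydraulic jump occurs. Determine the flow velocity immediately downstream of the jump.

V₂ = 1.885 m/s

Fr₁ = 5.919 (given).
Conjugate-depth relation: y₂/y₁ = ½[√(1 + 8Fr₁²) − 1] = ½[√281.28 − 1] = 7.886.
y₂ = 7.886 × 0.6426 = 5.067 m.
V₁ = Fr₁·√(g·y₁) = 5.919×√(9.81×0.6426) = 14.86 m/s; q = V₁·y₁ = 9.550 m²/s.
V₂ = q/y₂ = 9.550/5.067 = 1.885 m/s.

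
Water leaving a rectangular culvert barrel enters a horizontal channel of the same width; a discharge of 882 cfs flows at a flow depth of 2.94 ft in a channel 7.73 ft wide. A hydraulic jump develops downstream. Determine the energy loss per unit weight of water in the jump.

q = Q/b = 882/7.73 = 114 ft²/s; V₁ = q/y₁ = 38.8 ft/s. Fr₁ = V₁/√(g·y₁) = 3.99.
Sequent-depth ratio: y₂/y₁ = ½[√(1 + 8Fr₁²) − 1] = ½[√128.3 − 1] = 5.16.
y₂ = 5.16 × 2.94 = 15.2 ft.
Head loss: ΔE = (y₂ − y₁)³/(4y₁y₂) = (15.2 − 2.94)³/(4×2.94×15.2) = 1834/179 = 10.3 ft.

ΔE = 10.3 ft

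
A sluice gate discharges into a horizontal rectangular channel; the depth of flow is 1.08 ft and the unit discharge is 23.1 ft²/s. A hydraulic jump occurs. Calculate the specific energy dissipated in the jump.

ΔE = 2.83 ft

V₁ = q/y₁ = 23.1/1.08 = 21.4 ft/s. Fr₁ = V₁/√(g·y₁) = 21.4/√(32.2×1.08) = 3.63.
Conjugate-depth relation: y₂/y₁ = ½[√(1 + 8Fr₁²) − 1] = ½[√106.2 − 1] = 4.65.
y₂ = 4.65 × 1.08 = 5.03 ft.
V₂ = q/y₂ = 23.1/5.03 = 4.60 ft/s. E₁ = y₁ + V₁²/2g = 8.18 ft; E₂ = y₂ + V₂²/2g = 5.35 ft. ΔE = E₁ − E₂ = 2.83 ft.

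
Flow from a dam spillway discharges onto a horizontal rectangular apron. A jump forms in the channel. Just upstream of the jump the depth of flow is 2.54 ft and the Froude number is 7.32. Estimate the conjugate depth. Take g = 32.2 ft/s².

Fr₁ = 7.32 (given).
From the momentum equation for a rectangular channel, y₂/y₁ = ½[√(1 + 8Fr₁²) − 1] = ½[√429.7 − 1] = 9.86.
y₂ = 9.86 × 2.54 = 25.1 ft.

y₂ = 25.1 ft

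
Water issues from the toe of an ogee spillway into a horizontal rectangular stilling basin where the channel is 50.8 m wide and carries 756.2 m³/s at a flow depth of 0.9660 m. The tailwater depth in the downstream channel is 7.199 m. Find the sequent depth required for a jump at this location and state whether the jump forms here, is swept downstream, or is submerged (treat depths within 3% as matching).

y₂ = 6.373 m; the jump is submerged

q = Q/b = 756.2/50.8 = 14.89 m²/s; V₁ = q/y₁ = 15.41 m/s. Fr₁ = V₁/√(g·y₁) = 5.006.
Sequent-depth ratio: y₂/y₁ = ½[√(1 + 8Fr₁²) − 1] = ½[√201.46 − 1] = 6.597.
y₂ = 6.597 × 0.9660 = 6.373 m.
Tailwater y_tw = 7.199 m: y_tw > y₂, so the jump is submerged.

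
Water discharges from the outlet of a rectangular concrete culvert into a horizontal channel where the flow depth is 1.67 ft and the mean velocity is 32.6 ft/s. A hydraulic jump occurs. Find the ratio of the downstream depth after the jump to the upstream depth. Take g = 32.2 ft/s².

y₂/y₁ = 5.81

Fr₁ = V₁/√(g·y₁) = 32.6/√(32.2×1.67) = 4.45.
By Bélanger, y₂/y₁ = ½[√(1 + 8Fr₁²) − 1] = ½[√159.1 − 1] = 5.81.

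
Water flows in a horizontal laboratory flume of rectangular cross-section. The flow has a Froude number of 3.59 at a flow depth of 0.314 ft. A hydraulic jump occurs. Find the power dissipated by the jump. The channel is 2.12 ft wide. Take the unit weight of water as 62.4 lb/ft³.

P = 0.687 hp

Fr₁ = 3.59 (given).
Conjugate-depth relation: y₂/y₁ = ½[√(1 + 8Fr₁²) − 1] = ½[√104.1 − 1] = 4.60.
y₂ = 4.60 × 0.314 = 1.44 ft.
Head loss: ΔE = (y₂ − y₁)³/(4y₁y₂) = (1.44 − 0.314)³/(4×0.314×1.44) = 1.45/1.81 = 0.797 ft.
V₁ = Fr₁·√(g·y₁) = 3.59×√(32.2×0.314) = 11.4 ft/s; q = V₁·y₁ = 3.58 ft²/s. Q = q·b = 3.58 × 2.12 = 7.60 cfs. P = γ·Q·ΔE/550 = 62.4 × 7.60 × 0.797 / 550 = 0.687 hp.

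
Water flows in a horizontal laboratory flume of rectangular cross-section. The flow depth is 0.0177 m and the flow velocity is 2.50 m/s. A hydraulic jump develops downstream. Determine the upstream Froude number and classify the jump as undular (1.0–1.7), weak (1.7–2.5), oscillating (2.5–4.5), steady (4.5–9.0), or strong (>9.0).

Fr₁ = V₁/√(g·y₁) = 2.50/√(9.81×0.0177) = 6.00.
Fr₁ = 6.00 lies in the steady range.

Fr₁ = 6.00; steady jump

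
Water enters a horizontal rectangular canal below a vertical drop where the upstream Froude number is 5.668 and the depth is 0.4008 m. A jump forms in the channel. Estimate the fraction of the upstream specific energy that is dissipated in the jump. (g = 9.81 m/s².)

ΔE/E₁ = 0.542 (54.2%)

Fr₁ = 5.668 (given).
By Bélanger, y₂/y₁ = ½[√(1 + 8Fr₁²) − 1] = ½[√258.01 − 1] = 7.531.
y₂ = 7.531 × 0.4008 = 3.019 m.
E₁ = y₁(1 + Fr₁²/2) = 0.4008×(1 + 5.668²/2) = 6.839 m. ΔE = (y₂ − y₁)³/(4y₁y₂) = 3.707 m. ΔE/E₁ = 3.707/6.839 = 0.542.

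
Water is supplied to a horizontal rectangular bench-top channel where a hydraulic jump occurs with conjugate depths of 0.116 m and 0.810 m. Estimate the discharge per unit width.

q = 0.653 m²/s

For a rectangular channel the momentum equation gives q² = ½·g·y₁·y₂·(y₁ + y₂) = ½×9.81×0.116×0.810×0.926 = 0.427.
q = √0.427 = 0.653 m²/s.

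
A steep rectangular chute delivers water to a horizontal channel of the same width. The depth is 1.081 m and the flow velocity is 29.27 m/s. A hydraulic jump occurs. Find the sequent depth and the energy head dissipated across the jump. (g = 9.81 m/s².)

y₂ = 13.21 m; ΔE = 31.24 m

Fr₁ = V₁/√(g·y₁) = 29.27/√(9.81×1.081) = 8.988.
Bélanger equation: y₂/y₁ = ½[√(1 + 8Fr₁²) − 1] = ½[√647.31 − 1] = 12.22.
y₂ = 12.22 × 1.081 = 13.21 m.
q = V₁·y₁ = 29.27 × 1.081 = 31.64 m²/s. V₂ = q/y₂ = 31.64/13.21 = 2.395 m/s. E₁ = y₁ + V₁²/2g = 44.75 m; E₂ = y₂ + V₂²/2g = 13.50 m. ΔE = E₁ − E₂ = 31.24 m.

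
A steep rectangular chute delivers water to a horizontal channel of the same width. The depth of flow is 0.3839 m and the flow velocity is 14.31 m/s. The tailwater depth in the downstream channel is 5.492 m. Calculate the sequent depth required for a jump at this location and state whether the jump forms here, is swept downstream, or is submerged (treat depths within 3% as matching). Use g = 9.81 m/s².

y₂ = 3.816 m; the jump is submerged

Fr₁ = V₁/√(g·y₁) = 14.31/√(9.81×0.3839) = 7.374.
Sequent-depth ratio: y₂/y₁ = ½[√(1 + 8Fr₁²) − 1] = ½[√435.99 − 1] = 9.940.
y₂ = 9.940 × 0.3839 = 3.816 m.
Tailwater y_tw = 5.492 m: y_tw > y₂, so the jump is submerged.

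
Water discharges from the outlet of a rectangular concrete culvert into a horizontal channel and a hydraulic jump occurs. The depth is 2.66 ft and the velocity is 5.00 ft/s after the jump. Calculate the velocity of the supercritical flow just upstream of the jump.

Fr₂ = V₂/√(g·y₂) = 5.00/√(32.2×2.66) = 0.540.
Applying the sequent-depth relation in reverse, y₁/y₂ = ½[√(1 + 8Fr₂²) − 1] = ½[√3.335 − 1] = 0.413.
y₁ = 0.413 × 2.66 = 1.10 ft.
V₁ = q/y₁ = 13.3/1.10 = 12.1 ft/s.

V₁ = 12.1 ft/s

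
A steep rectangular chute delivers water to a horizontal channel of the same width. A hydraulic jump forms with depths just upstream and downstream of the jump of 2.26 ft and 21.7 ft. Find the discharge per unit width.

q = 138 ft²/s

For a rectangular channel the momentum equation gives q² = ½·g·y₁·y₂·(y₁ + y₂) = ½×32.2×2.26×21.7×24.0 = 18918.
q = √18918 = 138 ft²/s.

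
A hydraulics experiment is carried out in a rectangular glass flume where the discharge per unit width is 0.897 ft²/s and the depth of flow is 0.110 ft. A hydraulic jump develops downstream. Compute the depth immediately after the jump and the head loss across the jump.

V₁ = q/y₁ = 0.897/0.110 = 8.15 ft/s. Fr₁ = V₁/√(g·y₁) = 8.15/√(32.2×0.110) = 4.33.
From the momentum equation for a rectangular channel, y₂/y₁ = ½[√(1 + 8Fr₁²) − 1] = ½[√151.2 − 1] = 5.65.
y₂ = 5.65 × 0.110 = 0.621 ft.
Head loss: ΔE = (y₂ − y₁)³/(4y₁y₂) = (0.621 − 0.110)³/(4×0.110×0.621) = 0.134/0.273 = 0.489 ft.

y₂ = 0.621 ft; ΔE = 0.489 ft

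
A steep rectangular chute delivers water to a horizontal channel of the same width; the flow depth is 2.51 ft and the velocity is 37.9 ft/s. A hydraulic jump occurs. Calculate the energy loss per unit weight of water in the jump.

Fr₁ = V₁/√(g·y₁) = 37.9/√(32.2×2.51) = 4.22.
Sequent-depth ratio: y₂/y₁ = ½[√(1 + 8Fr₁²) − 1] = ½[√143.2 − 1] = 5.48.
y₂ = 5.48 × 2.51 = 13.8 ft.
q = V₁·y₁ = 37.9 × 2.51 = 95.1 ft²/s. V₂ = q/y₂ = 95.1/13.8 = 6.91 ft/s. E₁ = y₁ + V₁²/2g = 24.8 ft; E₂ = y₂ + V₂²/2g = 14.5 ft. ΔE = E₁ − E₂ = 10.3 ft.

ΔE = 10.3 ft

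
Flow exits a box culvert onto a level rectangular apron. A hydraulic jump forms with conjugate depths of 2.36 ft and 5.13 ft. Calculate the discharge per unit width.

For a rectangular channel the momentum equation gives q² = ½·g·y₁·y₂·(y₁ + y₂) = ½×32.2×2.36×5.13×7.49 = 1460.
q = √1460 = 38.2 ft²/s.

q = 38.2 ft²/s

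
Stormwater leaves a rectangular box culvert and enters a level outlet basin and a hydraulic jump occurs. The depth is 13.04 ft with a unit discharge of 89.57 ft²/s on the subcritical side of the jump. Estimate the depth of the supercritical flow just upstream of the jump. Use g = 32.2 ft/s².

y₁ = 2.465 ft

V₂ = q/y₂ = 89.57/13.04 = 6.869 ft/s; Fr₂ = V₂/√(g·y₂) = 0.3352.
Since the conjugate-depth ratio holds either way, y₁/y₂ = ½[√(1 + 8Fr₂²) − 1] = ½[√1.8989 − 1] = 0.1890.
y₁ = 0.1890 × 13.04 = 2.465 ft.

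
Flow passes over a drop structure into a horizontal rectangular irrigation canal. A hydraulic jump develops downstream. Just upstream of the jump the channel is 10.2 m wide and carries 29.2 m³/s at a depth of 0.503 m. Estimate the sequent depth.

y₂ = 1.59 m

q = Q/b = 29.2/10.2 = 2.86 m²/s; V₁ = q/y₁ = 5.69 m/s. Fr₁ = V₁/√(g·y₁) = 2.56.
Conjugate-depth relation: y₂/y₁ = ½[√(1 + 8Fr₁²) − 1] = ½[√53.51 − 1] = 3.16.
y₂ = 3.16 × 0.503 = 1.59 m.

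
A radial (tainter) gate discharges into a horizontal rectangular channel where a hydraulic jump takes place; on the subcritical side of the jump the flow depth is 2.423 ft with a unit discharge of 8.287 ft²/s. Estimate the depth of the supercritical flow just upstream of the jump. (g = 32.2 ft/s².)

V₂ = q/y₂ = 8.287/2.423 = 3.420 ft/s; Fr₂ = V₂/√(g·y₂) = 0.3872.
Since the conjugate-depth ratio holds either way, y₁/y₂ = ½[√(1 + 8Fr₂²) − 1] = ½[√2.1994 − 1] = 0.2415.
y₁ = 0.2415 × 2.423 = 0.5852 ft.

y₁ = 0.5852 ft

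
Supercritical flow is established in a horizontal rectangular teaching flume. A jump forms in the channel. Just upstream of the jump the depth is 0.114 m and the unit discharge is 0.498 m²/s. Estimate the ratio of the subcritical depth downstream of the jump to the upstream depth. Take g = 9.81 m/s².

V₁ = q/y₁ = 0.498/0.114 = 4.37 m/s. Fr₁ = V₁/√(g·y₁) = 4.37/√(9.81×0.114) = 4.13.
Conjugate-depth relation: y₂/y₁ = ½[√(1 + 8Fr₁²) − 1] = ½[√137.5 − 1] = 5.36.

y₂/y₁ = 5.36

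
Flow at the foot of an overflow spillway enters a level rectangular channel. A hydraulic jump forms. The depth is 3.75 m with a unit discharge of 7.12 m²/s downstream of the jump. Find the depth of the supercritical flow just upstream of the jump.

V₂ = q/y₂ = 7.12/3.75 = 1.90 m/s; Fr₂ = V₂/√(g·y₂) = 0.313.
Since the conjugate-depth ratio holds either way, y₁/y₂ = ½[√(1 + 8Fr₂²) − 1] = ½[√1.784 − 1] = 0.168.
y₁ = 0.168 × 3.75 = 0.629 m.

y₁ = 0.629 m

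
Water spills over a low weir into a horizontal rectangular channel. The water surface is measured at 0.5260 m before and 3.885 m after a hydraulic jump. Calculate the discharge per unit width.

q = 6.649 m²/s

For a rectangular channel the momentum equation gives q² = ½·g·y₁·y₂·(y₁ + y₂) = ½×9.81×0.5260×3.885×4.411 = 44.21.
q = √44.21 = 6.649 m²/s.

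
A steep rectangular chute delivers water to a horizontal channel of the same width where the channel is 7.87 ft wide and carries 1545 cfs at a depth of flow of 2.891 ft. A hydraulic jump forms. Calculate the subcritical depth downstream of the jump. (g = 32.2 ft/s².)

y₂ = 27.37 ft

q = Q/b = 1545/7.87 = 196.3 ft²/s; V₁ = q/y₁ = 67.91 ft/s. Fr₁ = V₁/√(g·y₁) = 7.038.
Bélanger equation: y₂/y₁ = ½[√(1 + 8Fr₁²) − 1] = ½[√397.28 − 1] = 9.466.
y₂ = 9.466 × 2.891 = 27.37 ft.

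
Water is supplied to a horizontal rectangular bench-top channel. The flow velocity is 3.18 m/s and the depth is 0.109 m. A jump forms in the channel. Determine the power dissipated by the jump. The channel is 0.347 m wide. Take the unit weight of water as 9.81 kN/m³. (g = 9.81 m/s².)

P = 0.198 kW

Fr₁ = V₁/√(g·y₁) = 3.18/√(9.81×0.109) = 3.08.
Bélanger equation: y₂/y₁ = ½[√(1 + 8Fr₁²) − 1] = ½[√76.66 − 1] = 3.88.
y₂ = 3.88 × 0.109 = 0.423 m.
q = V₁·y₁ = 3.18 × 0.109 = 0.347 m²/s. V₂ = q/y₂ = 0.347/0.423 = 0.820 m/s. E₁ = y₁ + V₁²/2g = 0.624 m; E₂ = y₂ + V₂²/2g = 0.457 m. ΔE = E₁ − E₂ = 0.167 m.
Q = q·b = 0.347 × 0.347 = 0.120 m³/s. P = γ·Q·ΔE = 9.81 × 0.120 × 0.167 = 0.198 kW.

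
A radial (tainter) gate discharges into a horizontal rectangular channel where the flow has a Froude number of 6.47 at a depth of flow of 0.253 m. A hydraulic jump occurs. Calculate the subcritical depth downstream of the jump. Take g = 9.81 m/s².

y₂ = 2.19 m

Fr₁ = 6.47 (given).
From the momentum equation for a rectangular channel, y₂/y₁ = ½[√(1 + 8Fr₁²) − 1] = ½[√335.9 − 1] = 8.66.
y₂ = 8.66 × 0.253 = 2.19 m.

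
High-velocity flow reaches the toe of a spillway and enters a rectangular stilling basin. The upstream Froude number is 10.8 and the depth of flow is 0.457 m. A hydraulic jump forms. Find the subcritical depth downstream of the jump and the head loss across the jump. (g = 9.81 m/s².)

Fr₁ = 10.8 (given).
Bélanger equation: y₂/y₁ = ½[√(1 + 8Fr₁²) − 1] = ½[√934.1 − 1] = 14.8.
y₂ = 14.8 × 0.457 = 6.76 m.
Head loss: ΔE = (y₂ − y₁)³/(4y₁y₂) = (6.76 − 0.457)³/(4×0.457×6.76) = 250/12.3 = 20.2 m.

y₂ = 6.76 m; ΔE = 20.2 m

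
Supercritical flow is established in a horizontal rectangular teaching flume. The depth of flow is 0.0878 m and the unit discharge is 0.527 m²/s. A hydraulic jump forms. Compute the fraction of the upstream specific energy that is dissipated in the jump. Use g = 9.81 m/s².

V₁ = q/y₁ = 0.527/0.0878 = 6.00 m/s. Fr₁ = V₁/√(g·y₁) = 6.00/√(9.81×0.0878) = 6.47.
Conjugate-depth relation: y₂/y₁ = ½[√(1 + 8Fr₁²) − 1] = ½[√335.6 − 1] = 8.66.
y₂ = 8.66 × 0.0878 = 0.760 m.
E₁ = y₁ + V₁²/2g = 1.92 m. ΔE = (y₂ − y₁)³/(4y₁y₂) = 1.14 m. ΔE/E₁ = 1.14/1.92 = 0.592.

ΔE/E₁ = 0.592 (59.2%)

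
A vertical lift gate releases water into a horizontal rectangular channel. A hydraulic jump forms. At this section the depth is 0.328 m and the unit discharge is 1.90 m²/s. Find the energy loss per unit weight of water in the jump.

ΔE = 0.593 m

V₁ = q/y₁ = 1.90/0.328 = 5.79 m/s. Fr₁ = V₁/√(g·y₁) = 5.79/√(9.81×0.328) = 3.23.
Conjugate-depth relation: y₂/y₁ = ½[√(1 + 8Fr₁²) − 1] = ½[√84.43 − 1] = 4.09.
y₂ = 4.09 × 0.328 = 1.34 m.
V₂ = q/y₂ = 1.90/1.34 = 1.41 m/s. E₁ = y₁ + V₁²/2g = 2.04 m; E₂ = y₂ + V₂²/2g = 1.44 m. ΔE = E₁ − E₂ = 0.593 m.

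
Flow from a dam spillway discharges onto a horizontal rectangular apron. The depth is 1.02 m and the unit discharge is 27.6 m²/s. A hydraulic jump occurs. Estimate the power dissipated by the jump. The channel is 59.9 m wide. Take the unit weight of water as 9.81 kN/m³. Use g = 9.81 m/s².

V₁ = q/y₁ = 27.6/1.02 = 27.1 m/s. Fr₁ = V₁/√(g·y₁) = 27.1/√(9.81×1.02) = 8.55.
Conjugate-depth relation: y₂/y₁ = ½[√(1 + 8Fr₁²) − 1] = ½[√586.4 − 1] = 11.6.
y₂ = 11.6 × 1.02 = 11.8 m.
V₂ = q/y₂ = 27.6/11.8 = 2.33 m/s. E₁ = y₁ + V₁²/2g = 38.3 m; E₂ = y₂ + V₂²/2g = 12.1 m. ΔE = E₁ − E₂ = 26.2 m.
Q = q·b = 27.6 × 59.9 = 1653 m³/s. P = γ·Q·ΔE = 9.81 × 1653 × 26.2 = 425264 kW.

P = 425264 kW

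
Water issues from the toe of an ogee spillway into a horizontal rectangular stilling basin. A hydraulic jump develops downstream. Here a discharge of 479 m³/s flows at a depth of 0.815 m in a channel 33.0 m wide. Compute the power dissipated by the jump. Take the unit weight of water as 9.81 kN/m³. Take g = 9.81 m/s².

P = 46475 kW

q = Q/b = 479/33.0 = 14.5 m²/s; V₁ = q/y₁ = 17.8 m/s. Fr₁ = V₁/√(g·y₁) = 6.30.
From the momentum equation for a rectangular channel, y₂/y₁ = ½[√(1 + 8Fr₁²) − 1] = ½[√318.4 − 1] = 8.42.
y₂ = 8.42 × 0.815 = 6.86 m.
Head loss: ΔE = (y₂ − y₁)³/(4y₁y₂) = (6.86 − 0.815)³/(4×0.815×6.86) = 221/22.4 = 9.89 m.
P = γ·Q·ΔE = 9.81 × 479 × 9.89 = 46475 kW.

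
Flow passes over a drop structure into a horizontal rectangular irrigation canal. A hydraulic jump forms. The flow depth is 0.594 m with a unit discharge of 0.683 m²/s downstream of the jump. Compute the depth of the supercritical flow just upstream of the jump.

y₁ = 0.201 m

V₂ = q/y₂ = 0.683/0.594 = 1.15 m/s; Fr₂ = V₂/√(g·y₂) = 0.476.
Since the conjugate-depth ratio holds either way, y₁/y₂ = ½[√(1 + 8Fr₂²) − 1] = ½[√2.815 − 1] = 0.339.
y₁ = 0.339 × 0.594 = 0.201 m.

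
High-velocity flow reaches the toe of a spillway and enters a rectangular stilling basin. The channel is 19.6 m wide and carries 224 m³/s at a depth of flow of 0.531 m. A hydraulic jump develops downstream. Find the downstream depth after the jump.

q = Q/b = 224/19.6 = 11.4 m²/s; V₁ = q/y₁ = 21.5 m/s. Fr₁ = V₁/√(g·y₁) = 9.43.
From the momentum equation for a rectangular channel, y₂/y₁ = ½[√(1 + 8Fr₁²) − 1] = ½[√712.4 − 1] = 12.8.
y₂ = 12.8 × 0.531 = 6.82 m.

y₂ = 6.82 m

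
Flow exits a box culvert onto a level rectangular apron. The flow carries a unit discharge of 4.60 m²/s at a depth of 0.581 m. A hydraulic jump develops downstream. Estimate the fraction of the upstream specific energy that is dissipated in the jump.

ΔE/E₁ = 0.304 (30.4%)

V₁ = q/y₁ = 4.60/0.581 = 7.92 m/s. Fr₁ = V₁/√(g·y₁) = 7.92/√(9.81×0.581) = 3.32.
From the momentum equation for a rectangular channel, y₂/y₁ = ½[√(1 + 8Fr₁²) − 1] = ½[√88.98 − 1] = 4.22.
y₂ = 4.22 × 0.581 = 2.45 m.
E₁ = y₁ + V₁²/2g = 3.78 m. ΔE = (y₂ − y₁)³/(4y₁y₂) = 1.15 m. ΔE/E₁ = 1.15/3.78 = 0.304.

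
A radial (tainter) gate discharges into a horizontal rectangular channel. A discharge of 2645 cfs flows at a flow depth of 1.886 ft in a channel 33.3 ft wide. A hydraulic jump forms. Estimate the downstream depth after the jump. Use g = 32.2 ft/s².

q = Q/b = 2645/33.3 = 79.43 ft²/s; V₁ = q/y₁ = 42.12 ft/s. Fr₁ = V₁/√(g·y₁) = 5.404.
Bélanger equation: y₂/y₁ = ½[√(1 + 8Fr₁²) − 1] = ½[√234.65 − 1] = 7.159.
y₂ = 7.159 × 1.886 = 13.50 ft.

y₂ = 13.50 ft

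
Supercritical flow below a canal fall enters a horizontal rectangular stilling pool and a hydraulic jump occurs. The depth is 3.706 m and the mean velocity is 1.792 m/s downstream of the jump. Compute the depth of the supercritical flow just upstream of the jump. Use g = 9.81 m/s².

Fr₂ = V₂/√(g·y₂) = 1.792/√(9.81×3.706) = 0.2972.
The Bélanger relation is symmetric: y₁/y₂ = ½[√(1 + 8Fr₂²) − 1] = ½[√1.7066 − 1] = 0.1532.
y₁ = 0.1532 × 3.706 = 0.5677 m.

y₁ = 0.5677 m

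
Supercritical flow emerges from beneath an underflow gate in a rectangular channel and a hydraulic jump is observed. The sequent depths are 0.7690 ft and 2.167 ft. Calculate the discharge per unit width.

q = 8.875 ft²/s

For a rectangular channel the momentum equation gives q² = ½·g·y₁·y₂·(y₁ + y₂) = ½×32.2×0.7690×2.167×2.936 = 78.77.
q = √78.77 = 8.875 ft²/s.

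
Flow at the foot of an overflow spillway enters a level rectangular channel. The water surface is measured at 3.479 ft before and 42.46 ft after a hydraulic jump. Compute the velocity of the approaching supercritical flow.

For a rectangular channel the momentum equation gives q² = ½·g·y₁·y₂·(y₁ + y₂) = ½×32.2×3.479×42.46×45.94 = 109255.
q = √109255 = 330.5 ft²/s.
V₁ = q/y₁ = 330.5/3.479 = 95.01 ft/s.

V₁ = 95.01 ft/s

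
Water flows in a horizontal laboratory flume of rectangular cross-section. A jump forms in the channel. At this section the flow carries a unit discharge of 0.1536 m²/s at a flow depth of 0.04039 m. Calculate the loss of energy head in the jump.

ΔE = 0.4407 m

V₁ = q/y₁ = 0.1536/0.04039 = 3.803 m/s. Fr₁ = V₁/√(g·y₁) = 3.803/√(9.81×0.04039) = 6.042.
By Bélanger, y₂/y₁ = ½[√(1 + 8Fr₁²) − 1] = ½[√293.00 − 1] = 8.059.
y₂ = 8.059 × 0.04039 = 0.3255 m.
Head loss: ΔE = (y₂ − y₁)³/(4y₁y₂) = (0.3255 − 0.04039)³/(4×0.04039×0.3255) = 0.02317/0.05259 = 0.4407 m.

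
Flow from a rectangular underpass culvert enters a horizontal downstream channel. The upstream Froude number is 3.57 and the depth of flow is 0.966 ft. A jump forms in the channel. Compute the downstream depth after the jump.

Fr₁ = 3.57 (given).
By Bélanger, y₂/y₁ = ½[√(1 + 8Fr₁²) − 1] = ½[√103.0 − 1] = 4.57.
y₂ = 4.57 × 0.966 = 4.42 ft.

y₂ = 4.42 ft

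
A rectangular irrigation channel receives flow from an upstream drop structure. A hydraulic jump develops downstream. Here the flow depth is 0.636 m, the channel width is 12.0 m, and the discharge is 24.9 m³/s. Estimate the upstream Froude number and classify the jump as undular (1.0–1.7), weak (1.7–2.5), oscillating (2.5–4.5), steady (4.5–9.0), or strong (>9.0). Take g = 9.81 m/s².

q = Q/b = 24.9/12.0 = 2.07 m²/s; V₁ = q/y₁ = 3.26 m/s. Fr₁ = V₁/√(g·y₁) = 1.31.
Fr₁ = 1.31 lies in the undular range.

Fr₁ = 1.31; undular jump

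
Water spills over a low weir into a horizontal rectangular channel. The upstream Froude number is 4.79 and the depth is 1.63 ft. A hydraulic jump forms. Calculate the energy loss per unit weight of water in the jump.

ΔE = 9.60 ft

Fr₁ = 4.79 (given).
From the momentum equation for a rectangular channel, y₂/y₁ = ½[√(1 + 8Fr₁²) − 1] = ½[√184.6 − 1] = 6.29.
y₂ = 6.29 × 1.63 = 10.3 ft.
Head loss: ΔE = (y₂ − y₁)³/(4y₁y₂) = (10.3 − 1.63)³/(4×1.63×10.3) = 642/66.9 = 9.60 ft.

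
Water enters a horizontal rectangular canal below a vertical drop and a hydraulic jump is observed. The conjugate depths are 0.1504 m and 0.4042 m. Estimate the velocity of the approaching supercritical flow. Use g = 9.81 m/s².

For a rectangular channel the momentum equation gives q² = ½·g·y₁·y₂·(y₁ + y₂) = ½×9.81×0.1504×0.4042×0.5546 = 0.1654.
q = √0.1654 = 0.4067 m²/s.
V₁ = q/y₁ = 0.4067/0.1504 = 2.704 m/s.

V₁ = 2.704 m/s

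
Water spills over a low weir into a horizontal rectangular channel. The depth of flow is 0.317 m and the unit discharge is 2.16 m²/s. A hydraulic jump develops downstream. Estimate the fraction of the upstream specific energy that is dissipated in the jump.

ΔE/E₁ = 0.375 (37.5%)

V₁ = q/y₁ = 2.16/0.317 = 6.81 m/s. Fr₁ = V₁/√(g·y₁) = 6.81/√(9.81×0.317) = 3.86.
Conjugate-depth relation: y₂/y₁ = ½[√(1 + 8Fr₁²) − 1] = ½[√120.4 − 1] = 4.99.
y₂ = 4.99 × 0.317 = 1.58 m.
E₁ = y₁ + V₁²/2g = 2.68 m. ΔE = (y₂ − y₁)³/(4y₁y₂) = 1.01 m. ΔE/E₁ = 1.01/2.68 = 0.375.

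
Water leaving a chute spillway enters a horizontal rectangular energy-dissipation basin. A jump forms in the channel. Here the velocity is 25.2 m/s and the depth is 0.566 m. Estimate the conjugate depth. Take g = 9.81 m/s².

y₂ = 8.28 m

Fr₁ = V₁/√(g·y₁) = 25.2/√(9.81×0.566) = 10.7.
By Bélanger, y₂/y₁ = ½[√(1 + 8Fr₁²) − 1] = ½[√916.0 − 1] = 14.6.
y₂ = 14.6 × 0.566 = 8.28 m.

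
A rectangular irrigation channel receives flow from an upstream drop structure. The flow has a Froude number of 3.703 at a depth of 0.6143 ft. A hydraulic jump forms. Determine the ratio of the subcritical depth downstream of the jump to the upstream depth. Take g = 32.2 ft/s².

Fr₁ = 3.703 (given).
Conjugate-depth relation: y₂/y₁ = ½[√(1 + 8Fr₁²) − 1] = ½[√110.70 − 1] = 4.761.

y₂/y₁ = 4.761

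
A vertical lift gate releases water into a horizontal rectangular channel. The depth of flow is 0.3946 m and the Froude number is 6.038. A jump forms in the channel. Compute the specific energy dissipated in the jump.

ΔE = 4.299 m

Fr₁ = 6.038 (given).
From the momentum equation for a rectangular channel, y₂/y₁ = ½[√(1 + 8Fr₁²) − 1] = ½[√292.66 − 1] = 8.054.
y₂ = 8.054 × 0.3946 = 3.178 m.
V₁ = Fr₁·√(g·y₁) = 6.038×√(9.81×0.3946) = 11.88 m/s; q = V₁·y₁ = 4.688 m²/s. V₂ = q/y₂ = 4.688/3.178 = 1.475 m/s. E₁ = y₁ + V₁²/2g = 7.588 m; E₂ = y₂ + V₂²/2g = 3.289 m. ΔE = E₁ − E₂ = 4.299 m.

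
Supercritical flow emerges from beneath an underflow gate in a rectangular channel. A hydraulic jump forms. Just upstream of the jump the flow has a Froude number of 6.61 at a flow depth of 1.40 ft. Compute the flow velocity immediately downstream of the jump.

V₂ = 5.01 ft/s

Fr₁ = 6.61 (given).
Sequent-depth ratio: y₂/y₁ = ½[√(1 + 8Fr₁²) − 1] = ½[√350.5 − 1] = 8.86.
y₂ = 8.86 × 1.40 = 12.4 ft.
V₁ = Fr₁·√(g·y₁) = 6.61×√(32.2×1.40) = 44.4 ft/s; q = V₁·y₁ = 62.1 ft²/s.
V₂ = q/y₂ = 62.1/12.4 = 5.01 ft/s.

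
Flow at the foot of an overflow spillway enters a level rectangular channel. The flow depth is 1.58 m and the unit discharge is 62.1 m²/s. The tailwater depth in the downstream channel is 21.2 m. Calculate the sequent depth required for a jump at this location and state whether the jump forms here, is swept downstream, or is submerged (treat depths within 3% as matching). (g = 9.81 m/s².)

V₁ = q/y₁ = 62.1/1.58 = 39.3 m/s. Fr₁ = V₁/√(g·y₁) = 39.3/√(9.81×1.58) = 9.98.
Bélanger equation: y₂/y₁ = ½[√(1 + 8Fr₁²) − 1] = ½[√798.3 − 1] = 13.6.
y₂ = 13.6 × 1.58 = 21.5 m.
Tailwater y_tw = 21.2 m: y_tw ≈ y₂, so the jump forms here.

y₂ = 21.5 m; the jump forms here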